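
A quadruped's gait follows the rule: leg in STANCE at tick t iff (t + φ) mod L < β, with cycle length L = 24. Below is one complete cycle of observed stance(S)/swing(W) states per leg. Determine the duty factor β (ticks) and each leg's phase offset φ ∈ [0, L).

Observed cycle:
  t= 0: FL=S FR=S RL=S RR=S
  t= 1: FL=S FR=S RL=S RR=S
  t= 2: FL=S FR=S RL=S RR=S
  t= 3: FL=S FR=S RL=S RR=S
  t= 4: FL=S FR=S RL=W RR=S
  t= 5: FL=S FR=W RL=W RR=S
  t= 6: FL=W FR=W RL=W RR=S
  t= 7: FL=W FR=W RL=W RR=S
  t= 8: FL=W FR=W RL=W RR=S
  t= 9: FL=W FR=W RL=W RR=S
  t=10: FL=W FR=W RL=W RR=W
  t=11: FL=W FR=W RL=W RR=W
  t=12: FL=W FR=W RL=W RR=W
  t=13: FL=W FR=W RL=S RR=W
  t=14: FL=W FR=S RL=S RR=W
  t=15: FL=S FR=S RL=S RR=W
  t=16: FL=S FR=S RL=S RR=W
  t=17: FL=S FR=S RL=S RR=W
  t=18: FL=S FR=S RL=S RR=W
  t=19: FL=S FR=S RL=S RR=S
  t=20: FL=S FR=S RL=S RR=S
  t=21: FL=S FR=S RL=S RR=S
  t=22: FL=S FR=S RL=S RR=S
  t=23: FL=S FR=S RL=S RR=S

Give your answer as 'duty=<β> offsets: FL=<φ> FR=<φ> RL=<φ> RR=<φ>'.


duty β = stance ticks per leg = 15
FL: stance ticks = 15; W→S at t=15 → φ=9
FR: stance ticks = 15; W→S at t=14 → φ=10
RL: stance ticks = 15; W→S at t=13 → φ=11
RR: stance ticks = 15; W→S at t=19 → φ=5

duty=15 offsets: FL=9 FR=10 RL=11 RR=5


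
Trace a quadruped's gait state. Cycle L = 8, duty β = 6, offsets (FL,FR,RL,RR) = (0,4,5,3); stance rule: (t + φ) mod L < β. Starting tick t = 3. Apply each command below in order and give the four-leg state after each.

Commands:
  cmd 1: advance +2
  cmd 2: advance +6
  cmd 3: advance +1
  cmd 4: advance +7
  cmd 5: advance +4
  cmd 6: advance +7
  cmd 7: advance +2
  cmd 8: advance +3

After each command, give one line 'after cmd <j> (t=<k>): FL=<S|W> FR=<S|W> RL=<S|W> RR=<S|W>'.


after cmd 1 (t=5): FL=S FR=S RL=S RR=S
after cmd 2 (t=11): FL=S FR=W RL=S RR=W
after cmd 3 (t=12): FL=S FR=S RL=S RR=W
after cmd 4 (t=19): FL=S FR=W RL=S RR=W
after cmd 5 (t=23): FL=W FR=S RL=S RR=S
after cmd 6 (t=30): FL=W FR=S RL=S RR=S
after cmd 7 (t=32): FL=S FR=S RL=S RR=S
after cmd 8 (t=35): FL=S FR=W RL=S RR=W

start t=3: FL=S FR=W RL=S RR=W
cmd 1: advance +2 → t=5, phase=(5,1,2,0) → FL=S FR=S RL=S RR=S
cmd 2: advance +6 → t=11, phase=(3,7,0,6) → FL=S FR=W RL=S RR=W
cmd 3: advance +1 → t=12, phase=(4,0,1,7) → FL=S FR=S RL=S RR=W
cmd 4: advance +7 → t=19, phase=(3,7,0,6) → FL=S FR=W RL=S RR=W
cmd 5: advance +4 → t=23, phase=(7,3,4,2) → FL=W FR=S RL=S RR=S
cmd 6: advance +7 → t=30, phase=(6,2,3,1) → FL=W FR=S RL=S RR=S
cmd 7: advance +2 → t=32, phase=(0,4,5,3) → FL=S FR=S RL=S RR=S
cmd 8: advance +3 → t=35, phase=(3,7,0,6) → FL=S FR=W RL=S RR=W


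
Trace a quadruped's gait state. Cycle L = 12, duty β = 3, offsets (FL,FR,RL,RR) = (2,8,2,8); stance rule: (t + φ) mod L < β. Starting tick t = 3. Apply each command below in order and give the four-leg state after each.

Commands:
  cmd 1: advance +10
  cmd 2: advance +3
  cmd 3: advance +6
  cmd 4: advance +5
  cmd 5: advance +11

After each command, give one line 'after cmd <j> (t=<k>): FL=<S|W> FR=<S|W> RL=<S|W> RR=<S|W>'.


start t=3: FL=W FR=W RL=W RR=W
cmd 1: advance +10 → t=13, phase=(3,9,3,9) → FL=W FR=W RL=W RR=W
cmd 2: advance +3 → t=16, phase=(6,0,6,0) → FL=W FR=S RL=W RR=S
cmd 3: advance +6 → t=22, phase=(0,6,0,6) → FL=S FR=W RL=S RR=W
cmd 4: advance +5 → t=27, phase=(5,11,5,11) → FL=W FR=W RL=W RR=W
cmd 5: advance +11 → t=38, phase=(4,10,4,10) → FL=W FR=W RL=W RR=W

after cmd 1 (t=13): FL=W FR=W RL=W RR=W
after cmd 2 (t=16): FL=W FR=S RL=W RR=S
after cmd 3 (t=22): FL=S FR=W RL=S RR=W
after cmd 4 (t=27): FL=W FR=W RL=W RR=W
after cmd 5 (t=38): FL=W FR=W RL=W RR=W


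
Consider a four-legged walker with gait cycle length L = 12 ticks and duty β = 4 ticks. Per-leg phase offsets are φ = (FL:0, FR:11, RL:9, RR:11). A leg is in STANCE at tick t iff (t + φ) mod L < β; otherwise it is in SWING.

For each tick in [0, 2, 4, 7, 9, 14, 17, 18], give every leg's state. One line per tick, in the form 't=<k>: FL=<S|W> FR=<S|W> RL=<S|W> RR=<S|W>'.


t=0: FL=S FR=W RL=W RR=W
t=2: FL=S FR=S RL=W RR=S
t=4: FL=W FR=S RL=S RR=S
t=7: FL=W FR=W RL=W RR=W
t=9: FL=W FR=W RL=W RR=W
t=14: FL=S FR=S RL=W RR=S
t=17: FL=W FR=W RL=S RR=W
t=18: FL=W FR=W RL=S RR=W

t=0: phase=(0,11,9,11) vs β=4 → FL=S FR=W RL=W RR=W
t=2: phase=(2,1,11,1) vs β=4 → FL=S FR=S RL=W RR=S
t=4: phase=(4,3,1,3) vs β=4 → FL=W FR=S RL=S RR=S
t=7: phase=(7,6,4,6) vs β=4 → FL=W FR=W RL=W RR=W
t=9: phase=(9,8,6,8) vs β=4 → FL=W FR=W RL=W RR=W
t=14: phase=(2,1,11,1) vs β=4 → FL=S FR=S RL=W RR=S
t=17: phase=(5,4,2,4) vs β=4 → FL=W FR=W RL=S RR=W
t=18: phase=(6,5,3,5) vs β=4 → FL=W FR=W RL=S RR=W


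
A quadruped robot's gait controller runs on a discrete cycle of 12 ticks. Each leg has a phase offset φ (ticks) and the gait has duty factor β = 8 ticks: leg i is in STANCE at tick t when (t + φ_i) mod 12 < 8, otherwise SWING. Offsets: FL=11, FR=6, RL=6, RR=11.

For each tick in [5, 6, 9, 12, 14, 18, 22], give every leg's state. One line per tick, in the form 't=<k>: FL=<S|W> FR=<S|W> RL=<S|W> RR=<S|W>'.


t=5: phase=(4,11,11,4) vs β=8 → FL=S FR=W RL=W RR=S
t=6: phase=(5,0,0,5) vs β=8 → FL=S FR=S RL=S RR=S
t=9: phase=(8,3,3,8) vs β=8 → FL=W FR=S RL=S RR=W
t=12: phase=(11,6,6,11) vs β=8 → FL=W FR=S RL=S RR=W
t=14: phase=(1,8,8,1) vs β=8 → FL=S FR=W RL=W RR=S
t=18: phase=(5,0,0,5) vs β=8 → FL=S FR=S RL=S RR=S
t=22: phase=(9,4,4,9) vs β=8 → FL=W FR=S RL=S RR=W

t=5: FL=S FR=W RL=W RR=S
t=6: FL=S FR=S RL=S RR=S
t=9: FL=W FR=S RL=S RR=W
t=12: FL=W FR=S RL=S RR=W
t=14: FL=S FR=W RL=W RR=S
t=18: FL=S FR=S RL=S RR=S
t=22: FL=W FR=S RL=S RR=W


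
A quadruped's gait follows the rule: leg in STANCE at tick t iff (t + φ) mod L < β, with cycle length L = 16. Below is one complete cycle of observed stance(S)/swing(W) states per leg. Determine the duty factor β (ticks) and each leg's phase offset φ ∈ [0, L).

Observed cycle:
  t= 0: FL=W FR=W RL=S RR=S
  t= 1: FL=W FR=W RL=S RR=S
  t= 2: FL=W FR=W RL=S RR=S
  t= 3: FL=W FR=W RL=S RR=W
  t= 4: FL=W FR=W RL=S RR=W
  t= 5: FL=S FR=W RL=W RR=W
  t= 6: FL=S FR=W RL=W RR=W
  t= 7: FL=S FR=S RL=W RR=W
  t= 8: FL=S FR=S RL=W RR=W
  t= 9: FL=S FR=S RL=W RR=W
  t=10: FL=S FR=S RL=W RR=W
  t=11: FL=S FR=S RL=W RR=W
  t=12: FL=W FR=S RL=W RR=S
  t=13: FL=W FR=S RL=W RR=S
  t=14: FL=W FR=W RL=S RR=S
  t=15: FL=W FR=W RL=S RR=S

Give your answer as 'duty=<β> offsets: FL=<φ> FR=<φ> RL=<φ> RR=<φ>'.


duty=7 offsets: FL=11 FR=9 RL=2 RR=4

duty β = stance ticks per leg = 7
FL: stance ticks = 7; W→S at t=5 → φ=11
FR: stance ticks = 7; W→S at t=7 → φ=9
RL: stance ticks = 7; W→S at t=14 → φ=2
RR: stance ticks = 7; W→S at t=12 → φ=4


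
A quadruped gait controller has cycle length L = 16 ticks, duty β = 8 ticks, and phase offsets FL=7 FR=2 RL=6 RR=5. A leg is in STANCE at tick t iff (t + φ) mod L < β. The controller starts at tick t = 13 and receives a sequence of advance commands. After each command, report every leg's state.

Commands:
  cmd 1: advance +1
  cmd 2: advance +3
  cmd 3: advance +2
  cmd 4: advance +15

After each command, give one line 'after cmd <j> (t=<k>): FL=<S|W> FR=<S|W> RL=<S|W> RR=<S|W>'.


after cmd 1 (t=14): FL=S FR=S RL=S RR=S
after cmd 2 (t=17): FL=W FR=S RL=S RR=S
after cmd 3 (t=19): FL=W FR=S RL=W RR=W
after cmd 4 (t=34): FL=W FR=S RL=W RR=S

start t=13: FL=S FR=W RL=S RR=S
cmd 1: advance +1 → t=14, phase=(5,0,4,3) → FL=S FR=S RL=S RR=S
cmd 2: advance +3 → t=17, phase=(8,3,7,6) → FL=W FR=S RL=S RR=S
cmd 3: advance +2 → t=19, phase=(10,5,9,8) → FL=W FR=S RL=W RR=W
cmd 4: advance +15 → t=34, phase=(9,4,8,7) → FL=W FR=S RL=W RR=S


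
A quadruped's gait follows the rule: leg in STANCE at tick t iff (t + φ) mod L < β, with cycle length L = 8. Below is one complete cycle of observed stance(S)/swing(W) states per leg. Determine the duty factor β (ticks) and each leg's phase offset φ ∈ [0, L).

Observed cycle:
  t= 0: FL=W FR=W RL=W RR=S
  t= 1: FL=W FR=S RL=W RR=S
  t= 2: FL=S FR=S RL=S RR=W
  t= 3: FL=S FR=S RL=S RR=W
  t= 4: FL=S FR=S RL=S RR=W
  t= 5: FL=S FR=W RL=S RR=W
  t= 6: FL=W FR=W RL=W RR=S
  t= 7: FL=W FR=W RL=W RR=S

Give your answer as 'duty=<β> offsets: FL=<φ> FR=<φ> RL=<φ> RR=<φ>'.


duty β = stance ticks per leg = 4
FL: stance ticks = 4; W→S at t=2 → φ=6
FR: stance ticks = 4; W→S at t=1 → φ=7
RL: stance ticks = 4; W→S at t=2 → φ=6
RR: stance ticks = 4; W→S at t=6 → φ=2

duty=4 offsets: FL=6 FR=7 RL=6 RR=2


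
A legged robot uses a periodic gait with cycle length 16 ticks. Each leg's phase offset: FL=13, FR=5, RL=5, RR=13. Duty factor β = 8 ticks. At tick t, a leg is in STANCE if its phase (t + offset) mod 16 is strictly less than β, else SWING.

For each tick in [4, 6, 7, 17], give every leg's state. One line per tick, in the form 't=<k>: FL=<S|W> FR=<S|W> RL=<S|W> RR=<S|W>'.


t=4: FL=S FR=W RL=W RR=S
t=6: FL=S FR=W RL=W RR=S
t=7: FL=S FR=W RL=W RR=S
t=17: FL=W FR=S RL=S RR=W

t=4: phase=(1,9,9,1) vs β=8 → FL=S FR=W RL=W RR=S
t=6: phase=(3,11,11,3) vs β=8 → FL=S FR=W RL=W RR=S
t=7: phase=(4,12,12,4) vs β=8 → FL=S FR=W RL=W RR=S
t=17: phase=(14,6,6,14) vs β=8 → FL=W FR=S RL=S RR=W


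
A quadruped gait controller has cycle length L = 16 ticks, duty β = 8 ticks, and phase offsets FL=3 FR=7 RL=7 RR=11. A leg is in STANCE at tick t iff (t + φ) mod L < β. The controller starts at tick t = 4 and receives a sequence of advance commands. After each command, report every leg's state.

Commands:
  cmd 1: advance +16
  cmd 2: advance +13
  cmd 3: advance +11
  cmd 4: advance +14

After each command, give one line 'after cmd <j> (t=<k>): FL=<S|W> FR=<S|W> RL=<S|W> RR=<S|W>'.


after cmd 1 (t=20): FL=S FR=W RL=W RR=W
after cmd 2 (t=33): FL=S FR=W RL=W RR=W
after cmd 3 (t=44): FL=W FR=S RL=S RR=S
after cmd 4 (t=58): FL=W FR=S RL=S RR=S

start t=4: FL=S FR=W RL=W RR=W
cmd 1: advance +16 → t=20, phase=(7,11,11,15) → FL=S FR=W RL=W RR=W
cmd 2: advance +13 → t=33, phase=(4,8,8,12) → FL=S FR=W RL=W RR=W
cmd 3: advance +11 → t=44, phase=(15,3,3,7) → FL=W FR=S RL=S RR=S
cmd 4: advance +14 → t=58, phase=(13,1,1,5) → FL=W FR=S RL=S RR=S


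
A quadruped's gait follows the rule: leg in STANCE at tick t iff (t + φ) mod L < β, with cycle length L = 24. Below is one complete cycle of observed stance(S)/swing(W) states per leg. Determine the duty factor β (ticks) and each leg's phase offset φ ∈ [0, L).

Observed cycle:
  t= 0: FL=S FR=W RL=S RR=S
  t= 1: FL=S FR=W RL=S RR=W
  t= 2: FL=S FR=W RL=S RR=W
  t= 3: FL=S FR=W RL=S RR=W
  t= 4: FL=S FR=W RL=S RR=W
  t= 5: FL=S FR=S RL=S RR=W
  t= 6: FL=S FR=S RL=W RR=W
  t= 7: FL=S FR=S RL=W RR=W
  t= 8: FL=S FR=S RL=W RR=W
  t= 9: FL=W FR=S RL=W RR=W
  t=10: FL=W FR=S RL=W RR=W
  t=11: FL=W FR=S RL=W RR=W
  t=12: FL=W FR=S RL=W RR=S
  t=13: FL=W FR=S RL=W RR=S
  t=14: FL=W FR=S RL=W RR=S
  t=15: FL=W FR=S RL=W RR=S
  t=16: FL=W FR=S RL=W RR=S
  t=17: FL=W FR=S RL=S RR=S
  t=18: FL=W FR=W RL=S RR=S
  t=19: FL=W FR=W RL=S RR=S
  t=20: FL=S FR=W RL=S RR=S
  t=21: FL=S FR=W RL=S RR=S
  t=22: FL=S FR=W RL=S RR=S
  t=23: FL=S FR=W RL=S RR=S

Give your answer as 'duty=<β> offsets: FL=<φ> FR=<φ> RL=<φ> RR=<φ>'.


duty=13 offsets: FL=4 FR=19 RL=7 RR=12

duty β = stance ticks per leg = 13
FL: stance ticks = 13; W→S at t=20 → φ=4
FR: stance ticks = 13; W→S at t=5 → φ=19
RL: stance ticks = 13; W→S at t=17 → φ=7
RR: stance ticks = 13; W→S at t=12 → φ=12


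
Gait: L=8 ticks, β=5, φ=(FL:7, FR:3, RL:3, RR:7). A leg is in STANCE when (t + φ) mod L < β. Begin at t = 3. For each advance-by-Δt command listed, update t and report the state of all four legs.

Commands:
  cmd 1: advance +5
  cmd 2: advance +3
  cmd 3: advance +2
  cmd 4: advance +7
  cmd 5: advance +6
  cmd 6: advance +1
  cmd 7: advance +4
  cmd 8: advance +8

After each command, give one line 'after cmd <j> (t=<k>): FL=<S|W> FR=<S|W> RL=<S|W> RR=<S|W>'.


start t=3: FL=S FR=W RL=W RR=S
cmd 1: advance +5 → t=8, phase=(7,3,3,7) → FL=W FR=S RL=S RR=W
cmd 2: advance +3 → t=11, phase=(2,6,6,2) → FL=S FR=W RL=W RR=S
cmd 3: advance +2 → t=13, phase=(4,0,0,4) → FL=S FR=S RL=S RR=S
cmd 4: advance +7 → t=20, phase=(3,7,7,3) → FL=S FR=W RL=W RR=S
cmd 5: advance +6 → t=26, phase=(1,5,5,1) → FL=S FR=W RL=W RR=S
cmd 6: advance +1 → t=27, phase=(2,6,6,2) → FL=S FR=W RL=W RR=S
cmd 7: advance +4 → t=31, phase=(6,2,2,6) → FL=W FR=S RL=S RR=W
cmd 8: advance +8 → t=39, phase=(6,2,2,6) → FL=W FR=S RL=S RR=W

after cmd 1 (t=8): FL=W FR=S RL=S RR=W
after cmd 2 (t=11): FL=S FR=W RL=W RR=S
after cmd 3 (t=13): FL=S FR=S RL=S RR=S
after cmd 4 (t=20): FL=S FR=W RL=W RR=S
after cmd 5 (t=26): FL=S FR=W RL=W RR=S
after cmd 6 (t=27): FL=S FR=W RL=W RR=S
after cmd 7 (t=31): FL=W FR=S RL=S RR=W
after cmd 8 (t=39): FL=W FR=S RL=S RR=W


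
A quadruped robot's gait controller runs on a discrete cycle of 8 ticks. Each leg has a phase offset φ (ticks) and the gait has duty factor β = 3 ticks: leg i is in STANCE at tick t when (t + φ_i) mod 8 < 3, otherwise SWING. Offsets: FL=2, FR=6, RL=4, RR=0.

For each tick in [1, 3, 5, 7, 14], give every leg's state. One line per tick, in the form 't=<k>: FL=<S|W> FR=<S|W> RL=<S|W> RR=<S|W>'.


t=1: phase=(3,7,5,1) vs β=3 → FL=W FR=W RL=W RR=S
t=3: phase=(5,1,7,3) vs β=3 → FL=W FR=S RL=W RR=W
t=5: phase=(7,3,1,5) vs β=3 → FL=W FR=W RL=S RR=W
t=7: phase=(1,5,3,7) vs β=3 → FL=S FR=W RL=W RR=W
t=14: phase=(0,4,2,6) vs β=3 → FL=S FR=W RL=S RR=W

t=1: FL=W FR=W RL=W RR=S
t=3: FL=W FR=S RL=W RR=W
t=5: FL=W FR=W RL=S RR=W
t=7: FL=S FR=W RL=W RR=W
t=14: FL=S FR=W RL=S RR=W


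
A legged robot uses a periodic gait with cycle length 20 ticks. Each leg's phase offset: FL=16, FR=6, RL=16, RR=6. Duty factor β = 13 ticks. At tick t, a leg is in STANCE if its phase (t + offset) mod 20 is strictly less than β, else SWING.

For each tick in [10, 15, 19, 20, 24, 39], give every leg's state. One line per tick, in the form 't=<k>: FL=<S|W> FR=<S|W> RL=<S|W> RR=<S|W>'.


t=10: phase=(6,16,6,16) vs β=13 → FL=S FR=W RL=S RR=W
t=15: phase=(11,1,11,1) vs β=13 → FL=S FR=S RL=S RR=S
t=19: phase=(15,5,15,5) vs β=13 → FL=W FR=S RL=W RR=S
t=20: phase=(16,6,16,6) vs β=13 → FL=W FR=S RL=W RR=S
t=24: phase=(0,10,0,10) vs β=13 → FL=S FR=S RL=S RR=S
t=39: phase=(15,5,15,5) vs β=13 → FL=W FR=S RL=W RR=S

t=10: FL=S FR=W RL=S RR=W
t=15: FL=S FR=S RL=S RR=S
t=19: FL=W FR=S RL=W RR=S
t=20: FL=W FR=S RL=W RR=S
t=24: FL=S FR=S RL=S RR=S
t=39: FL=W FR=S RL=W RR=S


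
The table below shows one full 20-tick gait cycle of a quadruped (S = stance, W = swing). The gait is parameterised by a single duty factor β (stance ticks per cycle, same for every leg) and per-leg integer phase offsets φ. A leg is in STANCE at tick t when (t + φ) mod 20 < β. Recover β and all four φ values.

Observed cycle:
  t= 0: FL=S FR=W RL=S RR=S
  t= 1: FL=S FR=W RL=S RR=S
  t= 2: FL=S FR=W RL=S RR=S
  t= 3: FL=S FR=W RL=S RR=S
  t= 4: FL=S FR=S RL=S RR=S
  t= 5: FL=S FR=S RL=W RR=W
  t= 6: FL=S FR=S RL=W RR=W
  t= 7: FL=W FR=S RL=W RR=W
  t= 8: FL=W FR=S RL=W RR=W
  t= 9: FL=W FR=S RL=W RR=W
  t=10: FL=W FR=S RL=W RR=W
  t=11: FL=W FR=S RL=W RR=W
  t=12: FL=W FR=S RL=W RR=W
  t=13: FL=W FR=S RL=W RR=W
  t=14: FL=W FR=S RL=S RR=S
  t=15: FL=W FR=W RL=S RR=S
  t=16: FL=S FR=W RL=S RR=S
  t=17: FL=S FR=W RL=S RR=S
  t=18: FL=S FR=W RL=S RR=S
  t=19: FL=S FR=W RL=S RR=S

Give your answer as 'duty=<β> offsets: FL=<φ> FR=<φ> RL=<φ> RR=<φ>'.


duty=11 offsets: FL=4 FR=16 RL=6 RR=6

duty β = stance ticks per leg = 11
FL: stance ticks = 11; W→S at t=16 → φ=4
FR: stance ticks = 11; W→S at t=4 → φ=16
RL: stance ticks = 11; W→S at t=14 → φ=6
RR: stance ticks = 11; W→S at t=14 → φ=6


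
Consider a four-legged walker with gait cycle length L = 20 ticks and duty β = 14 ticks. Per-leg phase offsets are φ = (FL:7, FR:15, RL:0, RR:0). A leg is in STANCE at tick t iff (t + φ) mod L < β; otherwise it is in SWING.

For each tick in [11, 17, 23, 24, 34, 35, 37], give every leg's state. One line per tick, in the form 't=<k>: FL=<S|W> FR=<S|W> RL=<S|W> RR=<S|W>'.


t=11: phase=(18,6,11,11) vs β=14 → FL=W FR=S RL=S RR=S
t=17: phase=(4,12,17,17) vs β=14 → FL=S FR=S RL=W RR=W
t=23: phase=(10,18,3,3) vs β=14 → FL=S FR=W RL=S RR=S
t=24: phase=(11,19,4,4) vs β=14 → FL=S FR=W RL=S RR=S
t=34: phase=(1,9,14,14) vs β=14 → FL=S FR=S RL=W RR=W
t=35: phase=(2,10,15,15) vs β=14 → FL=S FR=S RL=W RR=W
t=37: phase=(4,12,17,17) vs β=14 → FL=S FR=S RL=W RR=W

t=11: FL=W FR=S RL=S RR=S
t=17: FL=S FR=S RL=W RR=W
t=23: FL=S FR=W RL=S RR=S
t=24: FL=S FR=W RL=S RR=S
t=34: FL=S FR=S RL=W RR=W
t=35: FL=S FR=S RL=W RR=W
t=37: FL=S FR=S RL=W RR=W


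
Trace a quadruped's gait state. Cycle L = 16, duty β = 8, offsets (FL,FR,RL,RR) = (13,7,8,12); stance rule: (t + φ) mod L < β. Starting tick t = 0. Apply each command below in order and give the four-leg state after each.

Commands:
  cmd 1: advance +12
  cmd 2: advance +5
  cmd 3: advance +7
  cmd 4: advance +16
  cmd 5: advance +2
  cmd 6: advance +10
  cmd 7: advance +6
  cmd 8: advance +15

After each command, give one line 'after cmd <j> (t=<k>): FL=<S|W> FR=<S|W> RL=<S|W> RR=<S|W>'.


after cmd 1 (t=12): FL=W FR=S RL=S RR=W
after cmd 2 (t=17): FL=W FR=W RL=W RR=W
after cmd 3 (t=24): FL=S FR=W RL=S RR=S
after cmd 4 (t=40): FL=S FR=W RL=S RR=S
after cmd 5 (t=42): FL=S FR=S RL=S RR=S
after cmd 6 (t=52): FL=S FR=W RL=W RR=S
after cmd 7 (t=58): FL=S FR=S RL=S RR=S
after cmd 8 (t=73): FL=S FR=S RL=S RR=S

start t=0: FL=W FR=S RL=W RR=W
cmd 1: advance +12 → t=12, phase=(9,3,4,8) → FL=W FR=S RL=S RR=W
cmd 2: advance +5 → t=17, phase=(14,8,9,13) → FL=W FR=W RL=W RR=W
cmd 3: advance +7 → t=24, phase=(5,15,0,4) → FL=S FR=W RL=S RR=S
cmd 4: advance +16 → t=40, phase=(5,15,0,4) → FL=S FR=W RL=S RR=S
cmd 5: advance +2 → t=42, phase=(7,1,2,6) → FL=S FR=S RL=S RR=S
cmd 6: advance +10 → t=52, phase=(1,11,12,0) → FL=S FR=W RL=W RR=S
cmd 7: advance +6 → t=58, phase=(7,1,2,6) → FL=S FR=S RL=S RR=S
cmd 8: advance +15 → t=73, phase=(6,0,1,5) → FL=S FR=S RL=S RR=S


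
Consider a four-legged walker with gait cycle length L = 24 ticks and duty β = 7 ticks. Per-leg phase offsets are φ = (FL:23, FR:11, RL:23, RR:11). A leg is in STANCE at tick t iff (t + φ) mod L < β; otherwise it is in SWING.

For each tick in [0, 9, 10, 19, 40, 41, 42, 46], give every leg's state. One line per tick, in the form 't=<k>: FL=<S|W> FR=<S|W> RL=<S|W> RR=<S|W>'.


t=0: FL=W FR=W RL=W RR=W
t=9: FL=W FR=W RL=W RR=W
t=10: FL=W FR=W RL=W RR=W
t=19: FL=W FR=S RL=W RR=S
t=40: FL=W FR=S RL=W RR=S
t=41: FL=W FR=S RL=W RR=S
t=42: FL=W FR=S RL=W RR=S
t=46: FL=W FR=W RL=W RR=W

t=0: phase=(23,11,23,11) vs β=7 → FL=W FR=W RL=W RR=W
t=9: phase=(8,20,8,20) vs β=7 → FL=W FR=W RL=W RR=W
t=10: phase=(9,21,9,21) vs β=7 → FL=W FR=W RL=W RR=W
t=19: phase=(18,6,18,6) vs β=7 → FL=W FR=S RL=W RR=S
t=40: phase=(15,3,15,3) vs β=7 → FL=W FR=S RL=W RR=S
t=41: phase=(16,4,16,4) vs β=7 → FL=W FR=S RL=W RR=S
t=42: phase=(17,5,17,5) vs β=7 → FL=W FR=S RL=W RR=S
t=46: phase=(21,9,21,9) vs β=7 → FL=W FR=W RL=W RR=W


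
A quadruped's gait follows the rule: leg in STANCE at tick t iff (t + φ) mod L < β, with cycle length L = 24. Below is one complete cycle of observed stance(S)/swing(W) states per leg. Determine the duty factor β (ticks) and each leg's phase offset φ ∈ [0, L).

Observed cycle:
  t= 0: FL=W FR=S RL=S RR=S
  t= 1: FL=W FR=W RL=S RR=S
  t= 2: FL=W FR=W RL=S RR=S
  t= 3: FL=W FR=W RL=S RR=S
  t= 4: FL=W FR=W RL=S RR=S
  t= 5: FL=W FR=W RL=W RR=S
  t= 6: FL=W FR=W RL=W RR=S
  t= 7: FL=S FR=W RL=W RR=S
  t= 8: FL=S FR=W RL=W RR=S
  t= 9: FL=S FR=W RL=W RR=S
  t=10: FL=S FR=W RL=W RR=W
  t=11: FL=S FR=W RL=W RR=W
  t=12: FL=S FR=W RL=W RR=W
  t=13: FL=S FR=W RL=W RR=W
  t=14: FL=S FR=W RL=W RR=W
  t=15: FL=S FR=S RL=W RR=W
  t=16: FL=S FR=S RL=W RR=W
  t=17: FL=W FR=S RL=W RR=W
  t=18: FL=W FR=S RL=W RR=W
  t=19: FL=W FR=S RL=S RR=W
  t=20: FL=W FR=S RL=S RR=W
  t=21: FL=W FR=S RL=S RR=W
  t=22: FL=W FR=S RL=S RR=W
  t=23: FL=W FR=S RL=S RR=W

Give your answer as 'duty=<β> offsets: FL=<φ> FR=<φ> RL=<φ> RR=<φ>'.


duty=10 offsets: FL=17 FR=9 RL=5 RR=0

duty β = stance ticks per leg = 10
FL: stance ticks = 10; W→S at t=7 → φ=17
FR: stance ticks = 10; W→S at t=15 → φ=9
RL: stance ticks = 10; W→S at t=19 → φ=5
RR: stance ticks = 10; W→S at t=0 → φ=0


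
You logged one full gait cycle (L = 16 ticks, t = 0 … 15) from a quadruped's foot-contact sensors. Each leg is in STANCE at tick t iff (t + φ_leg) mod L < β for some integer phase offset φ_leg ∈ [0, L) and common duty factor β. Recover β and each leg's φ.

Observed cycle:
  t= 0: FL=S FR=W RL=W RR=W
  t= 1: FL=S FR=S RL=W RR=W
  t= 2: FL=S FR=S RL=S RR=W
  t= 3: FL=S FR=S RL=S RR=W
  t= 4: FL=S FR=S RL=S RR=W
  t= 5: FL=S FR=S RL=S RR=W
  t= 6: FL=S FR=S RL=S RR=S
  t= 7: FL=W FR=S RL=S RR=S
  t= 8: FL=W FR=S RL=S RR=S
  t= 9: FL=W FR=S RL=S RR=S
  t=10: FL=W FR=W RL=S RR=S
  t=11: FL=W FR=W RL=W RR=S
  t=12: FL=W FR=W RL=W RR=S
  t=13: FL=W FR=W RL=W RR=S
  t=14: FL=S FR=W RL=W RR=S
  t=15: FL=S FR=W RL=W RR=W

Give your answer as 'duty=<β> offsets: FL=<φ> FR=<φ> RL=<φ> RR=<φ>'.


duty β = stance ticks per leg = 9
FL: stance ticks = 9; W→S at t=14 → φ=2
FR: stance ticks = 9; W→S at t=1 → φ=15
RL: stance ticks = 9; W→S at t=2 → φ=14
RR: stance ticks = 9; W→S at t=6 → φ=10

duty=9 offsets: FL=2 FR=15 RL=14 RR=10


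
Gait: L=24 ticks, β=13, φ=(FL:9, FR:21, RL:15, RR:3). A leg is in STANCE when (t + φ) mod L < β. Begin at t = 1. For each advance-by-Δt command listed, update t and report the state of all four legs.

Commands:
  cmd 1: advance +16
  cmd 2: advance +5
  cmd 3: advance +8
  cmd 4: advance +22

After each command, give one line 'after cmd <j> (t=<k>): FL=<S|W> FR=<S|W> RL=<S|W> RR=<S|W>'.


after cmd 1 (t=17): FL=S FR=W RL=S RR=W
after cmd 2 (t=22): FL=S FR=W RL=W RR=S
after cmd 3 (t=30): FL=W FR=S RL=W RR=S
after cmd 4 (t=52): FL=W FR=S RL=W RR=S

start t=1: FL=S FR=W RL=W RR=S
cmd 1: advance +16 → t=17, phase=(2,14,8,20) → FL=S FR=W RL=S RR=W
cmd 2: advance +5 → t=22, phase=(7,19,13,1) → FL=S FR=W RL=W RR=S
cmd 3: advance +8 → t=30, phase=(15,3,21,9) → FL=W FR=S RL=W RR=S
cmd 4: advance +22 → t=52, phase=(13,1,19,7) → FL=W FR=S RL=W RR=S


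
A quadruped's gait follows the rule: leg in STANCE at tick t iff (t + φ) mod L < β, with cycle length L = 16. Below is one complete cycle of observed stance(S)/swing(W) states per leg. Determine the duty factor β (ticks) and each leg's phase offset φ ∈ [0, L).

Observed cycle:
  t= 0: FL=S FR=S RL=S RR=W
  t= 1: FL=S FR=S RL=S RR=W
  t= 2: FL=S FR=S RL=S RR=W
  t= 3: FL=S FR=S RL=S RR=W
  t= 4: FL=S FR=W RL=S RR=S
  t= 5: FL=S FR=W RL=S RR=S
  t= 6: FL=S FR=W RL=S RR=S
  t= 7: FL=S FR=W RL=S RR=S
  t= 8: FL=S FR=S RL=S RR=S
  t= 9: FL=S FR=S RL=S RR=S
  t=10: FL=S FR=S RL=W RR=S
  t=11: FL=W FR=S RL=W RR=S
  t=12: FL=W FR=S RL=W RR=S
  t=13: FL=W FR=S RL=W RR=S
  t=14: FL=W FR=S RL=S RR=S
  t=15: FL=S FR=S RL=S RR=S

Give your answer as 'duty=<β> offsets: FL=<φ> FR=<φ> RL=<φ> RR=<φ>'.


duty β = stance ticks per leg = 12
FL: stance ticks = 12; W→S at t=15 → φ=1
FR: stance ticks = 12; W→S at t=8 → φ=8
RL: stance ticks = 12; W→S at t=14 → φ=2
RR: stance ticks = 12; W→S at t=4 → φ=12

duty=12 offsets: FL=1 FR=8 RL=2 RR=12


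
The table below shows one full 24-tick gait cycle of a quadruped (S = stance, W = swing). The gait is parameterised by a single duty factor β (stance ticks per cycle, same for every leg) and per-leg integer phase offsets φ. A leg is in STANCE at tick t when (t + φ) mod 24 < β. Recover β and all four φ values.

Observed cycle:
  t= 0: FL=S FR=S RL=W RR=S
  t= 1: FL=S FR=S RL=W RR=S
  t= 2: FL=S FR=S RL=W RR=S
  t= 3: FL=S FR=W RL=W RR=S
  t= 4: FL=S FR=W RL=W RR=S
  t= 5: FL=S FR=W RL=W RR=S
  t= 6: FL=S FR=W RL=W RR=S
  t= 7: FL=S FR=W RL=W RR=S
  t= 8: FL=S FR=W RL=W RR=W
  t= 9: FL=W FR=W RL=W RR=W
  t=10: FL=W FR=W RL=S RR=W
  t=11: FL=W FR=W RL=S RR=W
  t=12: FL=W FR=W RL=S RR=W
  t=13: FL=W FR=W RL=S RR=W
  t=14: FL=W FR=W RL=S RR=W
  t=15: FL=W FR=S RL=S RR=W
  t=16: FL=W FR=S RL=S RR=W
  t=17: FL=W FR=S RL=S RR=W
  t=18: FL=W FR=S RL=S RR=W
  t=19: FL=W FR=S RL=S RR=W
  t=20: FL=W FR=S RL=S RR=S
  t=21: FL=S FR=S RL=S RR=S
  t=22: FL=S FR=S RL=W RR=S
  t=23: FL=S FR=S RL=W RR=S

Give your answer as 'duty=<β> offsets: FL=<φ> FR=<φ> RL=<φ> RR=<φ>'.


duty β = stance ticks per leg = 12
FL: stance ticks = 12; W→S at t=21 → φ=3
FR: stance ticks = 12; W→S at t=15 → φ=9
RL: stance ticks = 12; W→S at t=10 → φ=14
RR: stance ticks = 12; W→S at t=20 → φ=4

duty=12 offsets: FL=3 FR=9 RL=14 RR=4


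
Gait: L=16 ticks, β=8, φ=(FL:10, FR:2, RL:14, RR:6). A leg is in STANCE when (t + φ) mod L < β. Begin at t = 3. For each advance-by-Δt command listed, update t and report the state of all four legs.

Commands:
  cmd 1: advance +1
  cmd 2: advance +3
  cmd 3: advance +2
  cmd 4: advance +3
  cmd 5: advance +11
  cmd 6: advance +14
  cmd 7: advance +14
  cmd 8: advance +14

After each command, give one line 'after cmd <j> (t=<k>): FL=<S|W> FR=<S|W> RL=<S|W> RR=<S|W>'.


after cmd 1 (t=4): FL=W FR=S RL=S RR=W
after cmd 2 (t=7): FL=S FR=W RL=S RR=W
after cmd 3 (t=9): FL=S FR=W RL=S RR=W
after cmd 4 (t=12): FL=S FR=W RL=W RR=S
after cmd 5 (t=23): FL=S FR=W RL=S RR=W
after cmd 6 (t=37): FL=W FR=S RL=S RR=W
after cmd 7 (t=51): FL=W FR=S RL=S RR=W
after cmd 8 (t=65): FL=W FR=S RL=W RR=S

start t=3: FL=W FR=S RL=S RR=W
cmd 1: advance +1 → t=4, phase=(14,6,2,10) → FL=W FR=S RL=S RR=W
cmd 2: advance +3 → t=7, phase=(1,9,5,13) → FL=S FR=W RL=S RR=W
cmd 3: advance +2 → t=9, phase=(3,11,7,15) → FL=S FR=W RL=S RR=W
cmd 4: advance +3 → t=12, phase=(6,14,10,2) → FL=S FR=W RL=W RR=S
cmd 5: advance +11 → t=23, phase=(1,9,5,13) → FL=S FR=W RL=S RR=W
cmd 6: advance +14 → t=37, phase=(15,7,3,11) → FL=W FR=S RL=S RR=W
cmd 7: advance +14 → t=51, phase=(13,5,1,9) → FL=W FR=S RL=S RR=W
cmd 8: advance +14 → t=65, phase=(11,3,15,7) → FL=W FR=S RL=W RR=S


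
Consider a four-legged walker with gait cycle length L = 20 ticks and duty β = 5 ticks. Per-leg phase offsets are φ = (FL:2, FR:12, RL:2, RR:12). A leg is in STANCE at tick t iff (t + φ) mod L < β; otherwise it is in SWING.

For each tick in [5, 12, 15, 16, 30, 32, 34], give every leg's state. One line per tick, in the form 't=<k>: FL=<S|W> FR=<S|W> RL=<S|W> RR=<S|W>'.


t=5: phase=(7,17,7,17) vs β=5 → FL=W FR=W RL=W RR=W
t=12: phase=(14,4,14,4) vs β=5 → FL=W FR=S RL=W RR=S
t=15: phase=(17,7,17,7) vs β=5 → FL=W FR=W RL=W RR=W
t=16: phase=(18,8,18,8) vs β=5 → FL=W FR=W RL=W RR=W
t=30: phase=(12,2,12,2) vs β=5 → FL=W FR=S RL=W RR=S
t=32: phase=(14,4,14,4) vs β=5 → FL=W FR=S RL=W RR=S
t=34: phase=(16,6,16,6) vs β=5 → FL=W FR=W RL=W RR=W

t=5: FL=W FR=W RL=W RR=W
t=12: FL=W FR=S RL=W RR=S
t=15: FL=W FR=W RL=W RR=W
t=16: FL=W FR=W RL=W RR=W
t=30: FL=W FR=S RL=W RR=S
t=32: FL=W FR=S RL=W RR=S
t=34: FL=W FR=W RL=W RR=W


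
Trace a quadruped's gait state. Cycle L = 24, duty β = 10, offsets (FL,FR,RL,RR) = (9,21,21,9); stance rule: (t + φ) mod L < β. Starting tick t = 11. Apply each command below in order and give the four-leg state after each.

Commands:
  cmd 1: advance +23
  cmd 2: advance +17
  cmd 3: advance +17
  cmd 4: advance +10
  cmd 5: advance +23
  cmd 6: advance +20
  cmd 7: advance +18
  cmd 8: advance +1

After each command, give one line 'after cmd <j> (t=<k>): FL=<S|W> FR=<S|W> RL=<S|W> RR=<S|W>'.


after cmd 1 (t=34): FL=W FR=S RL=S RR=W
after cmd 2 (t=51): FL=W FR=S RL=S RR=W
after cmd 3 (t=68): FL=S FR=W RL=W RR=S
after cmd 4 (t=78): FL=W FR=S RL=S RR=W
after cmd 5 (t=101): FL=W FR=S RL=S RR=W
after cmd 6 (t=121): FL=W FR=W RL=W RR=W
after cmd 7 (t=139): FL=S FR=W RL=W RR=S
after cmd 8 (t=140): FL=S FR=W RL=W RR=S

start t=11: FL=W FR=S RL=S RR=W
cmd 1: advance +23 → t=34, phase=(19,7,7,19) → FL=W FR=S RL=S RR=W
cmd 2: advance +17 → t=51, phase=(12,0,0,12) → FL=W FR=S RL=S RR=W
cmd 3: advance +17 → t=68, phase=(5,17,17,5) → FL=S FR=W RL=W RR=S
cmd 4: advance +10 → t=78, phase=(15,3,3,15) → FL=W FR=S RL=S RR=W
cmd 5: advance +23 → t=101, phase=(14,2,2,14) → FL=W FR=S RL=S RR=W
cmd 6: advance +20 → t=121, phase=(10,22,22,10) → FL=W FR=W RL=W RR=W
cmd 7: advance +18 → t=139, phase=(4,16,16,4) → FL=S FR=W RL=W RR=S
cmd 8: advance +1 → t=140, phase=(5,17,17,5) → FL=S FR=W RL=W RR=S


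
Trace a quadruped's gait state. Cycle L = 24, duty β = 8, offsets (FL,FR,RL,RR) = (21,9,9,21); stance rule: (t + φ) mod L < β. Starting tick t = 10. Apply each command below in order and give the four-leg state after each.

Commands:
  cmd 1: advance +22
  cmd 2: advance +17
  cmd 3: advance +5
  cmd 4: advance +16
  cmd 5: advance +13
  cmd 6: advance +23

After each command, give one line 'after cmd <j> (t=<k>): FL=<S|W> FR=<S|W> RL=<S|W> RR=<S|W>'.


after cmd 1 (t=32): FL=S FR=W RL=W RR=S
after cmd 2 (t=49): FL=W FR=W RL=W RR=W
after cmd 3 (t=54): FL=S FR=W RL=W RR=S
after cmd 4 (t=70): FL=W FR=S RL=S RR=W
after cmd 5 (t=83): FL=W FR=W RL=W RR=W
after cmd 6 (t=106): FL=S FR=W RL=W RR=S

start t=10: FL=S FR=W RL=W RR=S
cmd 1: advance +22 → t=32, phase=(5,17,17,5) → FL=S FR=W RL=W RR=S
cmd 2: advance +17 → t=49, phase=(22,10,10,22) → FL=W FR=W RL=W RR=W
cmd 3: advance +5 → t=54, phase=(3,15,15,3) → FL=S FR=W RL=W RR=S
cmd 4: advance +16 → t=70, phase=(19,7,7,19) → FL=W FR=S RL=S RR=W
cmd 5: advance +13 → t=83, phase=(8,20,20,8) → FL=W FR=W RL=W RR=W
cmd 6: advance +23 → t=106, phase=(7,19,19,7) → FL=S FR=W RL=W RR=S


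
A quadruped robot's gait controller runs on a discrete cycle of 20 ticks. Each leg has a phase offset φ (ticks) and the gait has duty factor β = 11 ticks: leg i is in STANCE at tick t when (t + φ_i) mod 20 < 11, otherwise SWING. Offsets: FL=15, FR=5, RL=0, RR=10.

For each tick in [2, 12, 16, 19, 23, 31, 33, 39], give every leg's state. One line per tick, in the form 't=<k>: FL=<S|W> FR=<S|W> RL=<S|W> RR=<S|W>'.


t=2: phase=(17,7,2,12) vs β=11 → FL=W FR=S RL=S RR=W
t=12: phase=(7,17,12,2) vs β=11 → FL=S FR=W RL=W RR=S
t=16: phase=(11,1,16,6) vs β=11 → FL=W FR=S RL=W RR=S
t=19: phase=(14,4,19,9) vs β=11 → FL=W FR=S RL=W RR=S
t=23: phase=(18,8,3,13) vs β=11 → FL=W FR=S RL=S RR=W
t=31: phase=(6,16,11,1) vs β=11 → FL=S FR=W RL=W RR=S
t=33: phase=(8,18,13,3) vs β=11 → FL=S FR=W RL=W RR=S
t=39: phase=(14,4,19,9) vs β=11 → FL=W FR=S RL=W RR=S

t=2: FL=W FR=S RL=S RR=W
t=12: FL=S FR=W RL=W RR=S
t=16: FL=W FR=S RL=W RR=S
t=19: FL=W FR=S RL=W RR=S
t=23: FL=W FR=S RL=S RR=W
t=31: FL=S FR=W RL=W RR=S
t=33: FL=S FR=W RL=W RR=S
t=39: FL=W FR=S RL=W RR=S


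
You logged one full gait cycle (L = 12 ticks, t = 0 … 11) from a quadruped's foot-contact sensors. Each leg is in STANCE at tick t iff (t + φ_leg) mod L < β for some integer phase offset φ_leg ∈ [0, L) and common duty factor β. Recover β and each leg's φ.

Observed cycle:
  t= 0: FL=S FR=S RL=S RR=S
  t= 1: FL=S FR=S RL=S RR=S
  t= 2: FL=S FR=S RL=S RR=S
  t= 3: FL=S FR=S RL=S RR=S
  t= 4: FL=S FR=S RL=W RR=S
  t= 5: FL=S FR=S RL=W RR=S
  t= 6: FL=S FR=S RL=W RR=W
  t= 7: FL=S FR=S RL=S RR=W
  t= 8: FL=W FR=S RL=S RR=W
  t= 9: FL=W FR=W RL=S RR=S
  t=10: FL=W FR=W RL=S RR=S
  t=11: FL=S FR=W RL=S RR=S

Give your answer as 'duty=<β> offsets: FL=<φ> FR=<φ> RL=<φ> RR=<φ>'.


duty=9 offsets: FL=1 FR=0 RL=5 RR=3

duty β = stance ticks per leg = 9
FL: stance ticks = 9; W→S at t=11 → φ=1
FR: stance ticks = 9; W→S at t=0 → φ=0
RL: stance ticks = 9; W→S at t=7 → φ=5
RR: stance ticks = 9; W→S at t=9 → φ=3


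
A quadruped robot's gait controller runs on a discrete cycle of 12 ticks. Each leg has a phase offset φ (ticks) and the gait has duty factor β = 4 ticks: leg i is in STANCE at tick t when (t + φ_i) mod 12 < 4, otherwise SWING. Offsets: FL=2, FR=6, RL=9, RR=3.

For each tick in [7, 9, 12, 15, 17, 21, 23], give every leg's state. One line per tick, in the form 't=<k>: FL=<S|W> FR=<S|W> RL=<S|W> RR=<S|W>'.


t=7: phase=(9,1,4,10) vs β=4 → FL=W FR=S RL=W RR=W
t=9: phase=(11,3,6,0) vs β=4 → FL=W FR=S RL=W RR=S
t=12: phase=(2,6,9,3) vs β=4 → FL=S FR=W RL=W RR=S
t=15: phase=(5,9,0,6) vs β=4 → FL=W FR=W RL=S RR=W
t=17: phase=(7,11,2,8) vs β=4 → FL=W FR=W RL=S RR=W
t=21: phase=(11,3,6,0) vs β=4 → FL=W FR=S RL=W RR=S
t=23: phase=(1,5,8,2) vs β=4 → FL=S FR=W RL=W RR=S

t=7: FL=W FR=S RL=W RR=W
t=9: FL=W FR=S RL=W RR=S
t=12: FL=S FR=W RL=W RR=S
t=15: FL=W FR=W RL=S RR=W
t=17: FL=W FR=W RL=S RR=W
t=21: FL=W FR=S RL=W RR=S
t=23: FL=S FR=W RL=W RR=S


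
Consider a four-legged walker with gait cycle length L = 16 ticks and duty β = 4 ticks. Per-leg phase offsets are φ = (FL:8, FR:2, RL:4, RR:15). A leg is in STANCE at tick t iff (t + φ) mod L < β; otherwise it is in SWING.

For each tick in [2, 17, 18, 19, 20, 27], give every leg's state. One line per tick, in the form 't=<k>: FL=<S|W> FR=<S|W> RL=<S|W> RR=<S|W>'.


t=2: phase=(10,4,6,1) vs β=4 → FL=W FR=W RL=W RR=S
t=17: phase=(9,3,5,0) vs β=4 → FL=W FR=S RL=W RR=S
t=18: phase=(10,4,6,1) vs β=4 → FL=W FR=W RL=W RR=S
t=19: phase=(11,5,7,2) vs β=4 → FL=W FR=W RL=W RR=S
t=20: phase=(12,6,8,3) vs β=4 → FL=W FR=W RL=W RR=S
t=27: phase=(3,13,15,10) vs β=4 → FL=S FR=W RL=W RR=W

t=2: FL=W FR=W RL=W RR=S
t=17: FL=W FR=S RL=W RR=S
t=18: FL=W FR=W RL=W RR=S
t=19: FL=W FR=W RL=W RR=S
t=20: FL=W FR=W RL=W RR=S
t=27: FL=S FR=W RL=W RR=W


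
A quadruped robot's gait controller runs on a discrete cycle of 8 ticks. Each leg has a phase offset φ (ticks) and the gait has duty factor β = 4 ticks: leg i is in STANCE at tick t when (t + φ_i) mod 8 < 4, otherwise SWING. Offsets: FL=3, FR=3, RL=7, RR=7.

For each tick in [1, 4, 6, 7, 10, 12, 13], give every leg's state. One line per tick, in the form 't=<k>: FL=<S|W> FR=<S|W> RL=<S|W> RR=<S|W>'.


t=1: FL=W FR=W RL=S RR=S
t=4: FL=W FR=W RL=S RR=S
t=6: FL=S FR=S RL=W RR=W
t=7: FL=S FR=S RL=W RR=W
t=10: FL=W FR=W RL=S RR=S
t=12: FL=W FR=W RL=S RR=S
t=13: FL=S FR=S RL=W RR=W

t=1: phase=(4,4,0,0) vs β=4 → FL=W FR=W RL=S RR=S
t=4: phase=(7,7,3,3) vs β=4 → FL=W FR=W RL=S RR=S
t=6: phase=(1,1,5,5) vs β=4 → FL=S FR=S RL=W RR=W
t=7: phase=(2,2,6,6) vs β=4 → FL=S FR=S RL=W RR=W
t=10: phase=(5,5,1,1) vs β=4 → FL=W FR=W RL=S RR=S
t=12: phase=(7,7,3,3) vs β=4 → FL=W FR=W RL=S RR=S
t=13: phase=(0,0,4,4) vs β=4 → FL=S FR=S RL=W RR=W


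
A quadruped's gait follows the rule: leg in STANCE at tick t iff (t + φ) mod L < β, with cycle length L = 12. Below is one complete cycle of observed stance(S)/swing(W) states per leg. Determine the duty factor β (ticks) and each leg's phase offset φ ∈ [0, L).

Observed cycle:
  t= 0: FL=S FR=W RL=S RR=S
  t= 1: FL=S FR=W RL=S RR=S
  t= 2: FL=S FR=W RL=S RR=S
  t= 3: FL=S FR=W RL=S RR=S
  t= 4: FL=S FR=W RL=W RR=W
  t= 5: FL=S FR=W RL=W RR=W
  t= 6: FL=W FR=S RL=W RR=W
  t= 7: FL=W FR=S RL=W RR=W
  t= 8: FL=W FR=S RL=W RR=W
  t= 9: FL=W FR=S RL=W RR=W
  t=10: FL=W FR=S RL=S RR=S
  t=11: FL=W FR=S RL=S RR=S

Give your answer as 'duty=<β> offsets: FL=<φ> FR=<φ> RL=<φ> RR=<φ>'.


duty=6 offsets: FL=0 FR=6 RL=2 RR=2

duty β = stance ticks per leg = 6
FL: stance ticks = 6; W→S at t=0 → φ=0
FR: stance ticks = 6; W→S at t=6 → φ=6
RL: stance ticks = 6; W→S at t=10 → φ=2
RR: stance ticks = 6; W→S at t=10 → φ=2


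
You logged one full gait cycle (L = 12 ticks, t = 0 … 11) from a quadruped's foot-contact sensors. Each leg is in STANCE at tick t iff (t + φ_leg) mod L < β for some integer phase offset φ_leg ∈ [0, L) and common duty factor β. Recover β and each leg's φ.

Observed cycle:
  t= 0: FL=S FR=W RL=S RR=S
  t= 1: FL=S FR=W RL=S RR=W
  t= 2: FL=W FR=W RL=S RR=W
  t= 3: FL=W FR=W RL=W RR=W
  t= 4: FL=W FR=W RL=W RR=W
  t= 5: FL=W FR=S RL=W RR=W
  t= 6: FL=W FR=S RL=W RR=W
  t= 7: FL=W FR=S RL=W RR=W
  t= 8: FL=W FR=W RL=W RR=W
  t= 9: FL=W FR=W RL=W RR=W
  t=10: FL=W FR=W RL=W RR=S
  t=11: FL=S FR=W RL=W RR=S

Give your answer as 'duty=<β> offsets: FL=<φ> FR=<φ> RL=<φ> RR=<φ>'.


duty β = stance ticks per leg = 3
FL: stance ticks = 3; W→S at t=11 → φ=1
FR: stance ticks = 3; W→S at t=5 → φ=7
RL: stance ticks = 3; W→S at t=0 → φ=0
RR: stance ticks = 3; W→S at t=10 → φ=2

duty=3 offsets: FL=1 FR=7 RL=0 RR=2


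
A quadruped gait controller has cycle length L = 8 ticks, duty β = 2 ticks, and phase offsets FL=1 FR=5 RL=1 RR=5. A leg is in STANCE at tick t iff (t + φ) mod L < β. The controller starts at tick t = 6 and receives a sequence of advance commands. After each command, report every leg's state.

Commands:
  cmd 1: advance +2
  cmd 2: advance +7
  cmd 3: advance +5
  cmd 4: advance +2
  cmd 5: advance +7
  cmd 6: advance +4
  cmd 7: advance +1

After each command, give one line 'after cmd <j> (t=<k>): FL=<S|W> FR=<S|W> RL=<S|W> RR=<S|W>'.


after cmd 1 (t=8): FL=S FR=W RL=S RR=W
after cmd 2 (t=15): FL=S FR=W RL=S RR=W
after cmd 3 (t=20): FL=W FR=S RL=W RR=S
after cmd 4 (t=22): FL=W FR=W RL=W RR=W
after cmd 5 (t=29): FL=W FR=W RL=W RR=W
after cmd 6 (t=33): FL=W FR=W RL=W RR=W
after cmd 7 (t=34): FL=W FR=W RL=W RR=W

start t=6: FL=W FR=W RL=W RR=W
cmd 1: advance +2 → t=8, phase=(1,5,1,5) → FL=S FR=W RL=S RR=W
cmd 2: advance +7 → t=15, phase=(0,4,0,4) → FL=S FR=W RL=S RR=W
cmd 3: advance +5 → t=20, phase=(5,1,5,1) → FL=W FR=S RL=W RR=S
cmd 4: advance +2 → t=22, phase=(7,3,7,3) → FL=W FR=W RL=W RR=W
cmd 5: advance +7 → t=29, phase=(6,2,6,2) → FL=W FR=W RL=W RR=W
cmd 6: advance +4 → t=33, phase=(2,6,2,6) → FL=W FR=W RL=W RR=W
cmd 7: advance +1 → t=34, phase=(3,7,3,7) → FL=W FR=W RL=W RR=W


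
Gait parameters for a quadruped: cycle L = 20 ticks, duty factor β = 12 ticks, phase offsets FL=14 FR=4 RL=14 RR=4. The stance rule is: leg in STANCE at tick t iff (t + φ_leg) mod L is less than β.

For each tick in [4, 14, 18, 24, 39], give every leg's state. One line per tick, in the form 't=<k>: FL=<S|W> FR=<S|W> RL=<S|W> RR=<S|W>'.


t=4: phase=(18,8,18,8) vs β=12 → FL=W FR=S RL=W RR=S
t=14: phase=(8,18,8,18) vs β=12 → FL=S FR=W RL=S RR=W
t=18: phase=(12,2,12,2) vs β=12 → FL=W FR=S RL=W RR=S
t=24: phase=(18,8,18,8) vs β=12 → FL=W FR=S RL=W RR=S
t=39: phase=(13,3,13,3) vs β=12 → FL=W FR=S RL=W RR=S

t=4: FL=W FR=S RL=W RR=S
t=14: FL=S FR=W RL=S RR=W
t=18: FL=W FR=S RL=W RR=S
t=24: FL=W FR=S RL=W RR=S
t=39: FL=W FR=S RL=W RR=S


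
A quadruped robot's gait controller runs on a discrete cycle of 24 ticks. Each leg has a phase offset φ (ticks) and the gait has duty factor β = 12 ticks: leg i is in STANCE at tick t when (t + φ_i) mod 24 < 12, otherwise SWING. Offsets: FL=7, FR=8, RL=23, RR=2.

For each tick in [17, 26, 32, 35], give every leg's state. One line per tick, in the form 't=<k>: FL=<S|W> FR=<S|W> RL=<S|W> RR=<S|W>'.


t=17: FL=S FR=S RL=W RR=W
t=26: FL=S FR=S RL=S RR=S
t=32: FL=W FR=W RL=S RR=S
t=35: FL=W FR=W RL=S RR=W

t=17: phase=(0,1,16,19) vs β=12 → FL=S FR=S RL=W RR=W
t=26: phase=(9,10,1,4) vs β=12 → FL=S FR=S RL=S RR=S
t=32: phase=(15,16,7,10) vs β=12 → FL=W FR=W RL=S RR=S
t=35: phase=(18,19,10,13) vs β=12 → FL=W FR=W RL=S RR=W


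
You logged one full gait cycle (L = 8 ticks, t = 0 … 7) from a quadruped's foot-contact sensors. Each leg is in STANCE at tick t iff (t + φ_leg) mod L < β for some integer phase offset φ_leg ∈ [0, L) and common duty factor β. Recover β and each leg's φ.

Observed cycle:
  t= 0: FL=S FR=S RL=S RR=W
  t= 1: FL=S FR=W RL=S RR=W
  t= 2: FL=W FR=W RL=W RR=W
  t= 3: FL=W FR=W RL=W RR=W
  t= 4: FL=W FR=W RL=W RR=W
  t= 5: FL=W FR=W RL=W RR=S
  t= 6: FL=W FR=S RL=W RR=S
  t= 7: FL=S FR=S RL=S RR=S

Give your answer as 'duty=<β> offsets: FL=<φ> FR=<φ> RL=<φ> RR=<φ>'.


duty=3 offsets: FL=1 FR=2 RL=1 RR=3

duty β = stance ticks per leg = 3
FL: stance ticks = 3; W→S at t=7 → φ=1
FR: stance ticks = 3; W→S at t=6 → φ=2
RL: stance ticks = 3; W→S at t=7 → φ=1
RR: stance ticks = 3; W→S at t=5 → φ=3


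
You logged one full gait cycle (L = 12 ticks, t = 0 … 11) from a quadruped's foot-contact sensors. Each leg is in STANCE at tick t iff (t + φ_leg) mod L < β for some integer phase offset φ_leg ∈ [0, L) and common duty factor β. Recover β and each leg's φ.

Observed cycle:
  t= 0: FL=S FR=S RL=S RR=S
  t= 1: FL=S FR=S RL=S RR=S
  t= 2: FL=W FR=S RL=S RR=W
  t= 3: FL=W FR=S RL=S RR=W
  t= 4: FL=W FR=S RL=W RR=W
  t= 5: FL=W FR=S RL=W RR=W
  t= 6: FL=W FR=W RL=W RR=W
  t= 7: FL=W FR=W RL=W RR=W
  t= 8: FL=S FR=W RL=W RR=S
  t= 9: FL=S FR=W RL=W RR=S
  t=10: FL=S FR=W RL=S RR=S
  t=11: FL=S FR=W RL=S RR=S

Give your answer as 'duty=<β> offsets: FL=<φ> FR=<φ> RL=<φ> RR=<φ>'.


duty=6 offsets: FL=4 FR=0 RL=2 RR=4

duty β = stance ticks per leg = 6
FL: stance ticks = 6; W→S at t=8 → φ=4
FR: stance ticks = 6; W→S at t=0 → φ=0
RL: stance ticks = 6; W→S at t=10 → φ=2
RR: stance ticks = 6; W→S at t=8 → φ=4
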